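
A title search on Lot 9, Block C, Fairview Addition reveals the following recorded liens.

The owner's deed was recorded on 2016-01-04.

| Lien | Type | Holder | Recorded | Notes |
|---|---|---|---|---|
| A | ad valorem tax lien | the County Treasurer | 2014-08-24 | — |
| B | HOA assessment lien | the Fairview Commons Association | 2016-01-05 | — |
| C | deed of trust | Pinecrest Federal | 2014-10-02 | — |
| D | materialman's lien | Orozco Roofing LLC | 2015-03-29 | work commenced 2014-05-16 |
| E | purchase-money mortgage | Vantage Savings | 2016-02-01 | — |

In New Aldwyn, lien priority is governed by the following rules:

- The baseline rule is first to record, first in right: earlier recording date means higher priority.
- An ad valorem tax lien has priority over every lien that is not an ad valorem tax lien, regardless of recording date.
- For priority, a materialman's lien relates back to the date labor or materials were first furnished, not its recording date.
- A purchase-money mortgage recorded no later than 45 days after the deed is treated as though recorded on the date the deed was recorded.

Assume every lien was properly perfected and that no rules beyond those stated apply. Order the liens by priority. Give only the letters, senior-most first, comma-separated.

A, D, C, E, B

First, effective dates: D relates back to 2014-05-16 (work commenced); E's effective date is the deed date, 2016-01-04.
A, as an ad valorem tax lien, has superpriority and ranks first.
Remaining liens by effective date: D (2014-05-16), C (2014-10-02), E (2016-01-04), B (2016-01-05).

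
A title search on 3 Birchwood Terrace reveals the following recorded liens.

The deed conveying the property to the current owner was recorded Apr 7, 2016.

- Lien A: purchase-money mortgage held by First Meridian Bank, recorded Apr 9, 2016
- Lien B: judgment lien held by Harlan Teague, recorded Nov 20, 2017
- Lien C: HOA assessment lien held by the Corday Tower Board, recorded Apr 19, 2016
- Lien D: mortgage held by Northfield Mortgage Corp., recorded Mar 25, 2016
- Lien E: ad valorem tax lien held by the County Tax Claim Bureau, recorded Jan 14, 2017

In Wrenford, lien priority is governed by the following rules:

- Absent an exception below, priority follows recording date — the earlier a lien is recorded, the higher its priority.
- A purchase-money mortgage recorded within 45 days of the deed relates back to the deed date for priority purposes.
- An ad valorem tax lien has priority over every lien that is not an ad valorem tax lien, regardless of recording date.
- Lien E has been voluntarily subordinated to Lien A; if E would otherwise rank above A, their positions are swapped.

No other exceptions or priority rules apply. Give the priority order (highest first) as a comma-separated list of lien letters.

Effective dates after the stated exceptions: A relates back to the deed date Apr 7, 2016.
E is an ad valorem tax lien and takes priority over every other lien.
Remaining liens by effective date: D (Mar 25, 2016), A (Apr 7, 2016), C (Apr 19, 2016), B (Nov 20, 2017).
E would otherwise be senior to A, so under the subordination agreement E and A exchange positions.

A, D, E, C, B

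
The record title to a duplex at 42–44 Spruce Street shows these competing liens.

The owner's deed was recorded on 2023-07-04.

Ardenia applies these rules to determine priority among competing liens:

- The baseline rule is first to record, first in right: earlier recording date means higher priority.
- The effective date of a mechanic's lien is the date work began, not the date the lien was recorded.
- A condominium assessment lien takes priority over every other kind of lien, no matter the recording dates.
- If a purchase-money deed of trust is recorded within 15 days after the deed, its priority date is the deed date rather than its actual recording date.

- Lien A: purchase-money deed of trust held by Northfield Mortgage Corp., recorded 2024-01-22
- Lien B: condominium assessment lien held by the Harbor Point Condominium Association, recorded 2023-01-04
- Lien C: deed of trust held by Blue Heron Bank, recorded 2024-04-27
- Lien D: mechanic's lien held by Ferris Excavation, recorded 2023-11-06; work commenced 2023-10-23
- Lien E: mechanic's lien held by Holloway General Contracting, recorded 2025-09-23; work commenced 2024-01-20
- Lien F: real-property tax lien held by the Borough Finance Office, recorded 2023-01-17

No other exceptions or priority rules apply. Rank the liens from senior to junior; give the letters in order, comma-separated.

First, effective dates: A was recorded 202 days after the deed, outside the 15-day window, so it keeps its recording date; D's effective date is 2023-10-23, when work began; E is treated as recorded 2024-01-20, the work-commencement date.
B, as a condominium assessment lien, has superpriority and ranks first.
The other liens, earliest effective date first: F (2023-01-17), D (2023-10-23), E (2024-01-20), A (2024-01-22), C (2024-04-27).

B, F, D, E, A, C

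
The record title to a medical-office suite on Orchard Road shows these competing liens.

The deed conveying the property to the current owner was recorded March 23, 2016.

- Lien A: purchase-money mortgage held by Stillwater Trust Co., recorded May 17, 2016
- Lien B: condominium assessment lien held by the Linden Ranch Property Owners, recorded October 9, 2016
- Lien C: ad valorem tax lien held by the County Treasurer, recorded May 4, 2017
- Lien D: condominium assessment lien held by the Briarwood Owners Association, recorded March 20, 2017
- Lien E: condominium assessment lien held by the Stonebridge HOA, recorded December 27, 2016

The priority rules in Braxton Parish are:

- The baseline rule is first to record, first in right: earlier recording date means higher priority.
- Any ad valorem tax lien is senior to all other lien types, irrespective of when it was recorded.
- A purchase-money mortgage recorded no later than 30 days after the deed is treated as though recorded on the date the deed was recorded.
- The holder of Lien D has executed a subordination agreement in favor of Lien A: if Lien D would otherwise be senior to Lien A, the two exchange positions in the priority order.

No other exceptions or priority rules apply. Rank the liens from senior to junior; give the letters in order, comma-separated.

Adjusting effective dates: A missed the 30-day window (55 days after the deed), so its recording date stands.
C is an ad valorem tax lien, so it outranks all other liens regardless of date.
Remaining liens by effective date: A (May 17, 2016), B (October 9, 2016), E (December 27, 2016), D (March 20, 2017).
D is already junior to A, so the subordination agreement changes nothing.

C, A, B, E, D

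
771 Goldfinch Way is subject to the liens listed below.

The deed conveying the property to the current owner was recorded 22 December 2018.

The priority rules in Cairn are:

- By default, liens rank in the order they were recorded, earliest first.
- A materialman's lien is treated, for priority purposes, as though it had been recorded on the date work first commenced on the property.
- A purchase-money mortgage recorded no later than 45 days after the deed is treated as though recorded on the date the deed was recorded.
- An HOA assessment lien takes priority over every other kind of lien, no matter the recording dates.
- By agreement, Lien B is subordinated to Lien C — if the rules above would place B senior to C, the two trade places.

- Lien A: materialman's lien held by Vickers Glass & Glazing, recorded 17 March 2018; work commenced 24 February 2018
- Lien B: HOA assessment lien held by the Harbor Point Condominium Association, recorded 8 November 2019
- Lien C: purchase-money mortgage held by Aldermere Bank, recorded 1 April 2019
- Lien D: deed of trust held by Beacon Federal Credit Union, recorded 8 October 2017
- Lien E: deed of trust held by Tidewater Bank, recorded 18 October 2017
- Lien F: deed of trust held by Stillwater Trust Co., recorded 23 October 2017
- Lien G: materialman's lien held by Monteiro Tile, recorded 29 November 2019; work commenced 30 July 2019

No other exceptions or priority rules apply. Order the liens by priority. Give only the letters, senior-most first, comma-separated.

First, effective dates: A is treated as recorded 24 February 2018, the work-commencement date; C was recorded 100 days after the deed — beyond 45 days — so no relation-back applies; G is treated as recorded 30 July 2019, the work-commencement date.
As an HOA assessment lien, B is senior to every other lien.
Among the remaining liens, by effective date: D (8 October 2017), E (18 October 2017), F (23 October 2017), A (24 February 2018), C (1 April 2019), G (30 July 2019).
The subordination applies — B was senior to C — so B and C swap.

C, D, E, F, A, B, G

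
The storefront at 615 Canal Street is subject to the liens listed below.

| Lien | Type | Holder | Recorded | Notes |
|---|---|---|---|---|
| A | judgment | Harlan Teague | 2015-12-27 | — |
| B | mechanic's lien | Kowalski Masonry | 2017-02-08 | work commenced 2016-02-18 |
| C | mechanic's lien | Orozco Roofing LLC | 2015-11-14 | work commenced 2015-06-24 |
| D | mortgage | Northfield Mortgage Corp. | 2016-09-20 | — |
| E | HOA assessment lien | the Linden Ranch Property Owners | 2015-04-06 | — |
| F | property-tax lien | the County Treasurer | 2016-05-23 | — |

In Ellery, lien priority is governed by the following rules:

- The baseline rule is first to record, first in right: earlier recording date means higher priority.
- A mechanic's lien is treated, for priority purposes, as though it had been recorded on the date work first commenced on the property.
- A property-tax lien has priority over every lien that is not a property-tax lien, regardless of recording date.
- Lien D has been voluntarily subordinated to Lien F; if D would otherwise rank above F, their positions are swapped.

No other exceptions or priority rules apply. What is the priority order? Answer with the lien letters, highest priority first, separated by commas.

First, effective dates: B is treated as recorded 2016-02-18, the work-commencement date; C relates back to 2015-06-24 (work commenced).
F is a property-tax lien and takes priority over every other lien.
Ordering the rest by effective date: E (2015-04-06), C (2015-06-24), A (2015-12-27), B (2016-02-18), D (2016-09-20).
D is already junior to F, so the subordination agreement changes nothing.

F, E, C, A, B, D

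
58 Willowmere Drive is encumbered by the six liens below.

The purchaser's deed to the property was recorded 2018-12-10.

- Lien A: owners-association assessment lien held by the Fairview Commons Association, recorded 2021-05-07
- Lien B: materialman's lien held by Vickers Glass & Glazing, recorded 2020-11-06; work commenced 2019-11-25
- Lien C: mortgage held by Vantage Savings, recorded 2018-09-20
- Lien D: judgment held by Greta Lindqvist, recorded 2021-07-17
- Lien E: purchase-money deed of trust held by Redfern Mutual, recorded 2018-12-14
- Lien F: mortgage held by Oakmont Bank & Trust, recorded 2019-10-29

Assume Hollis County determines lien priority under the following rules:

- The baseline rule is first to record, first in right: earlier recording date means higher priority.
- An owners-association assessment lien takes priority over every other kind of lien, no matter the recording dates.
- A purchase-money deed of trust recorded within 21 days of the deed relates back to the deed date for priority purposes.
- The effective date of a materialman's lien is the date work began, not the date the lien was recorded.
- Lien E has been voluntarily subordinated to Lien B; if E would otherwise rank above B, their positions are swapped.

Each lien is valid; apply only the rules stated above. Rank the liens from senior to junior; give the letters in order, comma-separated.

A, C, B, F, E, D

First, effective dates: B relates back to 2019-11-25 (work commenced); E relates back to the deed date 2018-12-10.
As an owners-association assessment lien, A is senior to every other lien.
The other liens, earliest effective date first: C (2018-09-20), E (2018-12-10), F (2019-10-29), B (2019-11-25), D (2021-07-17).
The subordination applies — E was senior to B — so E and B swap.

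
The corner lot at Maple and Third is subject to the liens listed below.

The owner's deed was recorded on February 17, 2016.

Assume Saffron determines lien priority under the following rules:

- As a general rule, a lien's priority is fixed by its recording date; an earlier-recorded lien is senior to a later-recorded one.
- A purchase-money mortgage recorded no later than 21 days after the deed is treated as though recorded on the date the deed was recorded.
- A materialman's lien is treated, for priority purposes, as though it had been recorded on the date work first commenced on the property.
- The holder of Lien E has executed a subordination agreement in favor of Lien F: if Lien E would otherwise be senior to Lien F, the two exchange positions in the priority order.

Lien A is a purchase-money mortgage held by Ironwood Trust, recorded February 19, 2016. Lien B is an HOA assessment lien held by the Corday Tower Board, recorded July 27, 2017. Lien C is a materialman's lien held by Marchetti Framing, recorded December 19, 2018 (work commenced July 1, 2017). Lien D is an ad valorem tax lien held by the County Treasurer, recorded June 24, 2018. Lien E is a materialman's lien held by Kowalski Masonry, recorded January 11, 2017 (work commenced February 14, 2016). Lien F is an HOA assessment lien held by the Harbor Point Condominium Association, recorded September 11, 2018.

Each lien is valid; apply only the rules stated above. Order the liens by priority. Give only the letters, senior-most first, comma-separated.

F, A, C, B, D, E

First, effective dates: A's effective date is the deed date, February 17, 2016; C's effective date is July 1, 2017, when work began; E is treated as recorded February 14, 2016, the work-commencement date.
Sorted by effective date: E (February 14, 2016), A (February 17, 2016), C (July 1, 2017), B (July 27, 2017), D (June 24, 2018), F (September 11, 2018).
Because E would otherwise rank above F, the subordination swaps them.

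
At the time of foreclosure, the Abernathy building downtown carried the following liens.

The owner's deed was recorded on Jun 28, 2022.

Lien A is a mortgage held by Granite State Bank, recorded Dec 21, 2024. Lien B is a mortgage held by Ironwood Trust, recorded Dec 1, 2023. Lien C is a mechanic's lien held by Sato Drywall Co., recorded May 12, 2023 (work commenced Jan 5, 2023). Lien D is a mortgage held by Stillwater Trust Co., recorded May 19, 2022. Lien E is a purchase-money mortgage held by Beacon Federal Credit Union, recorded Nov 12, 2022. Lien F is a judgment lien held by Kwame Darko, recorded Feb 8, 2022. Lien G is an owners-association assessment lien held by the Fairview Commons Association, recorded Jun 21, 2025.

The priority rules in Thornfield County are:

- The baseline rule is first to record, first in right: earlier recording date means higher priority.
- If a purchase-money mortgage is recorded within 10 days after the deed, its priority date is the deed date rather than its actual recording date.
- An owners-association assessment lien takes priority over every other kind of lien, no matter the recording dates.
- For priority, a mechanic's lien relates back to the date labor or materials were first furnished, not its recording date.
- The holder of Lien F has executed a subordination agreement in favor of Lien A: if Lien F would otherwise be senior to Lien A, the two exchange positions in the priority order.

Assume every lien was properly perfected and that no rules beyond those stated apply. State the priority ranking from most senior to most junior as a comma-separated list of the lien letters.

G, A, D, E, C, B, F

Adjusting effective dates: C's effective date is Jan 5, 2023, when work began; E was recorded 137 days after the deed — beyond 10 days — so no relation-back applies.
G is an owners-association assessment lien and takes priority over every other lien.
Remaining liens by effective date: F (Feb 8, 2022), D (May 19, 2022), E (Nov 12, 2022), C (Jan 5, 2023), B (Dec 1, 2023), A (Dec 21, 2024).
F is senior to A before the subordination, so the two trade places.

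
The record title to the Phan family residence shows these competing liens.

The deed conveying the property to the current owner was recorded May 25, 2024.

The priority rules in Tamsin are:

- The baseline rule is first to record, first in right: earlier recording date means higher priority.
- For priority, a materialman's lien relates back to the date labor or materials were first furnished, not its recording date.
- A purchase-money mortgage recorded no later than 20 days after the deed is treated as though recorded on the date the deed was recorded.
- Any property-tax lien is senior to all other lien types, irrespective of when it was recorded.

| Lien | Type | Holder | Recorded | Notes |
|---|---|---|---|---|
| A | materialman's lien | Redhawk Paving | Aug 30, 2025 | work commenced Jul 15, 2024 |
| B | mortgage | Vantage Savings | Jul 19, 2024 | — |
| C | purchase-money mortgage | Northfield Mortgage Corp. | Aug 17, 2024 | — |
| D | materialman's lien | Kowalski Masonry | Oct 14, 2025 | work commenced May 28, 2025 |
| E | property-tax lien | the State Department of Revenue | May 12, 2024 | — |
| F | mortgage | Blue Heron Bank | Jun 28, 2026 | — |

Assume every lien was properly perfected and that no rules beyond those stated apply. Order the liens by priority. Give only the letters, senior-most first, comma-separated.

Effective dates: A is treated as recorded Jul 15, 2024, the work-commencement date; C was recorded 84 days after the deed — beyond 20 days — so no relation-back applies; D is treated as recorded May 28, 2025, the work-commencement date.
As a property-tax lien, E is senior to every other lien.
The other liens, earliest effective date first: A (Jul 15, 2024), B (Jul 19, 2024), C (Aug 17, 2024), D (May 28, 2025), F (Jun 28, 2026).

E, A, B, C, D, F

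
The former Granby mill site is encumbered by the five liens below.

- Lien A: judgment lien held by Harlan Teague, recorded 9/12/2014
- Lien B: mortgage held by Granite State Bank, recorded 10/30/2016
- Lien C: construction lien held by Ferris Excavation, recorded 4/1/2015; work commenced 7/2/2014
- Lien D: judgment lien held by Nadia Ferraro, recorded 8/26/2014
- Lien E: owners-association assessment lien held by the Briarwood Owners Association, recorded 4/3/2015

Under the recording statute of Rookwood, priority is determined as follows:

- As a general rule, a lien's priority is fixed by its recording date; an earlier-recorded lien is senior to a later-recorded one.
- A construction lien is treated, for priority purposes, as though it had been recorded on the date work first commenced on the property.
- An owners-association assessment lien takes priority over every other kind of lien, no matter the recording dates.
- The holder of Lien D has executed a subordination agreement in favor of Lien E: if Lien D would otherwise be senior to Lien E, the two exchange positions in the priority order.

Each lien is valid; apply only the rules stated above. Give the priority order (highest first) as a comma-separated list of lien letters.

First, effective dates: C relates back to 7/2/2014 (work commenced).
As an owners-association assessment lien, E is senior to every other lien.
Among the remaining liens, by effective date: C (7/2/2014), D (8/26/2014), A (9/12/2014), B (10/30/2016).
Since D is not senior to E, the subordination leaves the order unchanged.

E, C, D, A, B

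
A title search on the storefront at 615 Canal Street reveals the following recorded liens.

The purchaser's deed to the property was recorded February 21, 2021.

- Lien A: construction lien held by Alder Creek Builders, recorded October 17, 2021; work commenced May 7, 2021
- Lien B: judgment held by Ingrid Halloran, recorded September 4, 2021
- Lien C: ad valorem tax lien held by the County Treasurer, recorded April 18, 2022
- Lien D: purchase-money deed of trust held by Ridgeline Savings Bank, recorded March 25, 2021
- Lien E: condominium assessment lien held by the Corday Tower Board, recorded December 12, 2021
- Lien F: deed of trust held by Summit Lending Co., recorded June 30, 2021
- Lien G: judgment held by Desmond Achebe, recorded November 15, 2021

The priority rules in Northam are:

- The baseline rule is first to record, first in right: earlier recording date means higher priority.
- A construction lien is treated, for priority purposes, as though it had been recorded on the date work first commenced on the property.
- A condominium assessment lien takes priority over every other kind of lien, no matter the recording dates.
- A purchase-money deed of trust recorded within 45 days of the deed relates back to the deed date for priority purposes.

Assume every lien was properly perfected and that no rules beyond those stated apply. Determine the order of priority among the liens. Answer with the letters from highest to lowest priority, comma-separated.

Adjusting effective dates: A's effective date is May 7, 2021, when work began; D relates back to the deed date February 21, 2021.
E is a condominium assessment lien, so it outranks all other liens regardless of date.
Among the remaining liens, by effective date: D (February 21, 2021), A (May 7, 2021), F (June 30, 2021), B (September 4, 2021), G (November 15, 2021), C (April 18, 2022).

E, D, A, F, B, G, C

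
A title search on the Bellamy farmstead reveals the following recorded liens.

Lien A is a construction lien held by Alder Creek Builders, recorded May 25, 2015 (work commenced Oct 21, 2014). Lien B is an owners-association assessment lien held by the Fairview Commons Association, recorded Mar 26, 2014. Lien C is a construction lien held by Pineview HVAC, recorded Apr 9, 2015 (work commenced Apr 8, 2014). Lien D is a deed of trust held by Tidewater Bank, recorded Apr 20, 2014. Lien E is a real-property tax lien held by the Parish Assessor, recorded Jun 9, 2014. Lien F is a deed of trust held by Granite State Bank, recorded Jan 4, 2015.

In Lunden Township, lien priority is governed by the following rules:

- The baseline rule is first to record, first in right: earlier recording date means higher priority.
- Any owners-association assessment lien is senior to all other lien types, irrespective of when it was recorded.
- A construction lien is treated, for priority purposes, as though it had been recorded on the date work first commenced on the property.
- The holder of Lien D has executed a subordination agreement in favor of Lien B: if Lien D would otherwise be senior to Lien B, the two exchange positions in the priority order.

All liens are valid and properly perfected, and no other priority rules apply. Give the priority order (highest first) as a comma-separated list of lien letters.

B, C, D, E, A, F

First, effective dates: A relates back to Oct 21, 2014 (work commenced); C is treated as recorded Apr 8, 2014, the work-commencement date.
As an owners-association assessment lien, B is senior to every other lien.
Ordering the rest by effective date: C (Apr 8, 2014), D (Apr 20, 2014), E (Jun 9, 2014), A (Oct 21, 2014), F (Jan 4, 2015).
D is already junior to B, so the subordination agreement changes nothing.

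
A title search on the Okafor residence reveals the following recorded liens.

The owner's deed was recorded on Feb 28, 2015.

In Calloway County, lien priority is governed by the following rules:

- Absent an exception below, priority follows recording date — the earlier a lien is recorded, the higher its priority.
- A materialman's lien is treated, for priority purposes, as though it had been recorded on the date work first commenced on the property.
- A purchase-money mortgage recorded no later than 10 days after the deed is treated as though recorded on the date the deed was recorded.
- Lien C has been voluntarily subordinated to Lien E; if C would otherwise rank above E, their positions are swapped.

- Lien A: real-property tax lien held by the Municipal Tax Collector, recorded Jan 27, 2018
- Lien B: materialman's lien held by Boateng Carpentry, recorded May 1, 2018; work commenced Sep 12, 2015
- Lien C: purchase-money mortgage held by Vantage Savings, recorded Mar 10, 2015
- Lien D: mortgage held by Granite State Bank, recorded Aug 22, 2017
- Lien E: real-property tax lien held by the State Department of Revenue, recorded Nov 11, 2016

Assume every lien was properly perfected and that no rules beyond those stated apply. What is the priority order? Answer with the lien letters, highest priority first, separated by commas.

E, B, C, D, A

Effective dates: B is treated as recorded Sep 12, 2015, the work-commencement date; C's effective date is the deed date, Feb 28, 2015.
By effective date, earliest first: C (Feb 28, 2015), B (Sep 12, 2015), E (Nov 11, 2016), D (Aug 22, 2017), A (Jan 27, 2018).
The subordination applies — C was senior to E — so C and E swap.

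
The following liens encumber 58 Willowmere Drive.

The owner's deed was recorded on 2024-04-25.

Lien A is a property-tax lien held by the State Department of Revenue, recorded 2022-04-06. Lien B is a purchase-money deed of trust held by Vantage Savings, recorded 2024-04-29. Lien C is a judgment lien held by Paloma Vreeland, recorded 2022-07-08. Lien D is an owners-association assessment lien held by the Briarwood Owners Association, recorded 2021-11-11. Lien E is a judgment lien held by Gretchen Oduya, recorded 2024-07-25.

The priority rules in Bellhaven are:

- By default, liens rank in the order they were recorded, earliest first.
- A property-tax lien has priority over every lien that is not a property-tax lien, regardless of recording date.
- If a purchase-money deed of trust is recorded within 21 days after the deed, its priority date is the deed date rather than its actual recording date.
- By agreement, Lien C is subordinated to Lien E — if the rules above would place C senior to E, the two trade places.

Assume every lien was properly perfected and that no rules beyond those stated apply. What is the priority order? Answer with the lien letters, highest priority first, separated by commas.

A, D, E, B, C

Adjusting effective dates: B was recorded within the 21-day window, so its effective date is the deed date 2024-04-25.
A is a property-tax lien and takes priority over every other lien.
The other liens, earliest effective date first: D (2021-11-11), C (2022-07-08), B (2024-04-25), E (2024-07-25).
C would otherwise be senior to E, so under the subordination agreement C and E exchange positions.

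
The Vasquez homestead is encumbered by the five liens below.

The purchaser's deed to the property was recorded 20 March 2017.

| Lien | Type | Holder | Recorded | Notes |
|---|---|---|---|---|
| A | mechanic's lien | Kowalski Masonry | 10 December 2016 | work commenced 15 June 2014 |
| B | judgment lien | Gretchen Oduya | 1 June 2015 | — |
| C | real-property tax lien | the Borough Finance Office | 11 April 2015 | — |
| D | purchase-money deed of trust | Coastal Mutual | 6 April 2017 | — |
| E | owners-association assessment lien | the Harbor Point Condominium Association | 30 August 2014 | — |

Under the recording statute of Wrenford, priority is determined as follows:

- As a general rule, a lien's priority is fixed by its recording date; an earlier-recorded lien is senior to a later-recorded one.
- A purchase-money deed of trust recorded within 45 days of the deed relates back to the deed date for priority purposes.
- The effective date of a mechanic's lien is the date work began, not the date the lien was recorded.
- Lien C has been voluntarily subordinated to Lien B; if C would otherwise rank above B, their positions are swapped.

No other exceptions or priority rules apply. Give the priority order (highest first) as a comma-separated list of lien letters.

A, E, B, C, D

Effective dates after the stated exceptions: A's effective date is 15 June 2014, when work began; D was recorded within the 45-day window, so its effective date is the deed date 20 March 2017.
By effective date, earliest first: A (15 June 2014), E (30 August 2014), C (11 April 2015), B (1 June 2015), D (20 March 2017).
The subordination applies — C was senior to B — so C and B swap.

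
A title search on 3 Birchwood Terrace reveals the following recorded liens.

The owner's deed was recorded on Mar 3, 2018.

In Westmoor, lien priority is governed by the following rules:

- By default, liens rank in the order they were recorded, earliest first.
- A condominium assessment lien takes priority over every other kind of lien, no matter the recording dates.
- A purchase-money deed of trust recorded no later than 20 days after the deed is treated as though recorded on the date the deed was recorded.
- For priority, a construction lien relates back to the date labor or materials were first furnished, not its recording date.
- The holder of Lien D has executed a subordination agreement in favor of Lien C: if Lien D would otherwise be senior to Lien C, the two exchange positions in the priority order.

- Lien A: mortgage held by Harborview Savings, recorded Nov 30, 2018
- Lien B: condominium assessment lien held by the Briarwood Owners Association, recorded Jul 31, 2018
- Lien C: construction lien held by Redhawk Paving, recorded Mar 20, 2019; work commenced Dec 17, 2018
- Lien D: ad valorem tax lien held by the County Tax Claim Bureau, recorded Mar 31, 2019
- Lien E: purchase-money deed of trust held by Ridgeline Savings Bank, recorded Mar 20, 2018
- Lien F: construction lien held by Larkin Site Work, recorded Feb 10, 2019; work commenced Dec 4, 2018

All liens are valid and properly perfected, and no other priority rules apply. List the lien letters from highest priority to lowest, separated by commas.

First, effective dates: C is treated as recorded Dec 17, 2018, the work-commencement date; E was recorded within the 20-day window, so its effective date is the deed date Mar 3, 2018; F relates back to Dec 4, 2018 (work commenced).
As a condominium assessment lien, B is senior to every other lien.
Among the remaining liens, by effective date: E (Mar 3, 2018), A (Nov 30, 2018), F (Dec 4, 2018), C (Dec 17, 2018), D (Mar 31, 2019).
D is already junior to C, so the subordination agreement changes nothing.

B, E, A, F, C, D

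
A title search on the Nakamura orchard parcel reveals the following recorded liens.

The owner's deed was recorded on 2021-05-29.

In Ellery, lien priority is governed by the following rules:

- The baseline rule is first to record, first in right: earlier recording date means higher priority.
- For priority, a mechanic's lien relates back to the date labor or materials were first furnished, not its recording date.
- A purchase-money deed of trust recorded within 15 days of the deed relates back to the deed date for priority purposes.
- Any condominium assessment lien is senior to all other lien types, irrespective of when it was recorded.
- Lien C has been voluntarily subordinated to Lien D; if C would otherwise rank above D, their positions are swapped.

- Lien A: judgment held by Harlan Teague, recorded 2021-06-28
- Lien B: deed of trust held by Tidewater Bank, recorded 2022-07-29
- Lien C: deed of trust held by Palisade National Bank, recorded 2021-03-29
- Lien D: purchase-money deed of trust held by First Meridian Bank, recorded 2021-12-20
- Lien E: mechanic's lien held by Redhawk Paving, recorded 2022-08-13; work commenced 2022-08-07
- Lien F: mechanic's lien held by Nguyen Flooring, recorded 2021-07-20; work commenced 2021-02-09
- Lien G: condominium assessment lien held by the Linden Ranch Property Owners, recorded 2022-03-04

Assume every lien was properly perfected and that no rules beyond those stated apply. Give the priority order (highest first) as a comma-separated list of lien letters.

G, F, D, A, C, B, E

Adjusting effective dates: D missed the 15-day window (205 days after the deed), so its recording date stands; E relates back to 2022-08-07 (work commenced); F's effective date is 2021-02-09, when work began.
G is a condominium assessment lien and takes priority over every other lien.
Among the remaining liens, by effective date: F (2021-02-09), C (2021-03-29), A (2021-06-28), D (2021-12-20), B (2022-07-29), E (2022-08-07).
Because C would otherwise rank above D, the subordination swaps them.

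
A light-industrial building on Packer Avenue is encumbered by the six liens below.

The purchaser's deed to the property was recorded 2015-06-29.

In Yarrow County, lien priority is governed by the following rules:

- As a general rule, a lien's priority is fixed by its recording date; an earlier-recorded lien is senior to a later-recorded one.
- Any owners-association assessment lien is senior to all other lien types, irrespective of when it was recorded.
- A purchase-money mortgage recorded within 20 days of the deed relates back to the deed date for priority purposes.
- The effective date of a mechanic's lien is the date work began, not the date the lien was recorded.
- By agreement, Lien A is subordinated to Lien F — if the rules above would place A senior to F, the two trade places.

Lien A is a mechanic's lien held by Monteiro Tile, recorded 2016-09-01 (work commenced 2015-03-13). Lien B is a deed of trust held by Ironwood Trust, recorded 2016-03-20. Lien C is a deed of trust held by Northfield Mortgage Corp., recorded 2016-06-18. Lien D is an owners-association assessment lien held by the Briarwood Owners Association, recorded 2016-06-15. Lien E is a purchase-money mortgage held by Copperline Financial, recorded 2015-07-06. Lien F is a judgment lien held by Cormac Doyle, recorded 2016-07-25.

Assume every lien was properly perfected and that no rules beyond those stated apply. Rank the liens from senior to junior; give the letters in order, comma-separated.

D, F, E, B, C, A

Effective dates after the stated exceptions: A's effective date is 2015-03-13, when work began; E relates back to the deed date 2015-06-29.
D is an owners-association assessment lien, so it outranks all other liens regardless of date.
The other liens, earliest effective date first: A (2015-03-13), E (2015-06-29), B (2016-03-20), C (2016-06-18), F (2016-07-25).
A is senior to F before the subordination, so the two trade places.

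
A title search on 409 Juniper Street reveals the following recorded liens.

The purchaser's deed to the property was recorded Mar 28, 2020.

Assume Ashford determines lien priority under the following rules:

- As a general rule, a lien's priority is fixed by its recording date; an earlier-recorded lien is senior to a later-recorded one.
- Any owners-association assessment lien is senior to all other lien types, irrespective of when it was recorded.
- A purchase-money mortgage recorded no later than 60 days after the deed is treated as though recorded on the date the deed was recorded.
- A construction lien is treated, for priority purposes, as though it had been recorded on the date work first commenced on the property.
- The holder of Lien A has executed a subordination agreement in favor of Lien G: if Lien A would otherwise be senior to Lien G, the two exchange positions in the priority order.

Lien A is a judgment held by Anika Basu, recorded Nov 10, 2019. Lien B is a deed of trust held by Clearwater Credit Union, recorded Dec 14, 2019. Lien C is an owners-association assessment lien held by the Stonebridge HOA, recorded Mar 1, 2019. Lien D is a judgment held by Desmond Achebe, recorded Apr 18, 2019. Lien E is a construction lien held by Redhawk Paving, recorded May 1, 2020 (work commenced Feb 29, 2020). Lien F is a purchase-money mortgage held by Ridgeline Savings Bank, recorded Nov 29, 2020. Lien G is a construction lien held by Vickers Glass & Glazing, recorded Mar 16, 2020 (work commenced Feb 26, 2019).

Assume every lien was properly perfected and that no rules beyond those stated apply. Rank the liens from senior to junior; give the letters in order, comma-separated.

First, effective dates: E relates back to Feb 29, 2020 (work commenced); F was recorded 246 days after the deed, outside the 60-day window, so it keeps its recording date; G is treated as recorded Feb 26, 2019, the work-commencement date.
C is an owners-association assessment lien, so it outranks all other liens regardless of date.
Remaining liens by effective date: G (Feb 26, 2019), D (Apr 18, 2019), A (Nov 10, 2019), B (Dec 14, 2019), E (Feb 29, 2020), F (Nov 29, 2020).
Since A is not senior to G, the subordination leaves the order unchanged.

C, G, D, A, B, E, F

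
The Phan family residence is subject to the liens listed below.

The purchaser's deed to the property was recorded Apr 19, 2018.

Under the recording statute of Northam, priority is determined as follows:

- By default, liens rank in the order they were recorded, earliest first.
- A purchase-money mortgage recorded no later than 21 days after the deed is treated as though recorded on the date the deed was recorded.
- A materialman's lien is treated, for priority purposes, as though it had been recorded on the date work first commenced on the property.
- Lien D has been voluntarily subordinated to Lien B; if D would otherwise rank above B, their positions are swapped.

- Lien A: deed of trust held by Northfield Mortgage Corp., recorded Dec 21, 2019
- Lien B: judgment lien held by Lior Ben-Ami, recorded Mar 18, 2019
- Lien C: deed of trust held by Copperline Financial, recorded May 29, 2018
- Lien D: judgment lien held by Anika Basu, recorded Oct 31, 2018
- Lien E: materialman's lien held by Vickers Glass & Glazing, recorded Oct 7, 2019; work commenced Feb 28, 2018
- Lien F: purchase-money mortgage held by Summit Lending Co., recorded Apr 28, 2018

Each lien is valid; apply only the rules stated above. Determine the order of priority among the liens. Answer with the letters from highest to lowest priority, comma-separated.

E, F, C, B, D, A

Adjusting effective dates: E is treated as recorded Feb 28, 2018, the work-commencement date; F relates back to the deed date Apr 19, 2018.
Ordering by effective date: E (Feb 28, 2018), F (Apr 19, 2018), C (May 29, 2018), D (Oct 31, 2018), B (Mar 18, 2019), A (Dec 21, 2019).
The subordination applies — D was senior to B — so D and B swap.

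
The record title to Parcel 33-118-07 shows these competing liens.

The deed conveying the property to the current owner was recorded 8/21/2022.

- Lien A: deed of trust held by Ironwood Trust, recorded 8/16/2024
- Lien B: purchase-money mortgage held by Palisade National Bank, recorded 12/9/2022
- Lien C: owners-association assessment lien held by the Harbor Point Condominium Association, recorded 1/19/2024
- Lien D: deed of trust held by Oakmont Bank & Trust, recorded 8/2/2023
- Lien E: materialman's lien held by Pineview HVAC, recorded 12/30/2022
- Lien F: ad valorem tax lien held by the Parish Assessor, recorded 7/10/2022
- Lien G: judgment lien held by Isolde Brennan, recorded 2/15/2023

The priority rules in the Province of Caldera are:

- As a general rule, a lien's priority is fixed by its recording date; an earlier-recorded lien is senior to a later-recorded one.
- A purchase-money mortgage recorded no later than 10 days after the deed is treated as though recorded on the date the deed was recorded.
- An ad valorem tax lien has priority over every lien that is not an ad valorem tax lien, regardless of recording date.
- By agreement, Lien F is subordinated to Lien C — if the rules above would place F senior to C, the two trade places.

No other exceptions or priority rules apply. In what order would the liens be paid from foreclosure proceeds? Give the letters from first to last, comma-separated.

Effective dates after the stated exceptions: B missed the 10-day window (110 days after the deed), so its recording date stands.
F is an ad valorem tax lien and takes priority over every other lien.
Remaining liens by effective date: B (12/9/2022), E (12/30/2022), G (2/15/2023), D (8/2/2023), C (1/19/2024), A (8/16/2024).
Because F would otherwise rank above C, the subordination swaps them.

C, B, E, G, D, F, A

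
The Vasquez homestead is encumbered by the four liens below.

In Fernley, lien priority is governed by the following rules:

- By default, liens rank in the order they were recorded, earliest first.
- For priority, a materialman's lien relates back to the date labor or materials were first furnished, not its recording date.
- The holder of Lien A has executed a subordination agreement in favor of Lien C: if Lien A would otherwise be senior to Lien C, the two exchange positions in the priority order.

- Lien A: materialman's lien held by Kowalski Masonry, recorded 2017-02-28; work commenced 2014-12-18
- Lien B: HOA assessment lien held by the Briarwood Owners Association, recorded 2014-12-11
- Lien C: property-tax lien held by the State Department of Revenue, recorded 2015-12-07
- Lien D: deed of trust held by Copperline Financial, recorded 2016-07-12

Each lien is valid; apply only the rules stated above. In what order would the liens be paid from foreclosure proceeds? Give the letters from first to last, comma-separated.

Adjusting effective dates: A relates back to 2014-12-18 (work commenced).
Sorted by effective date: B (2014-12-11), A (2014-12-18), C (2015-12-07), D (2016-07-12).
A would otherwise be senior to C, so under the subordination agreement A and C exchange positions.

B, C, A, D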